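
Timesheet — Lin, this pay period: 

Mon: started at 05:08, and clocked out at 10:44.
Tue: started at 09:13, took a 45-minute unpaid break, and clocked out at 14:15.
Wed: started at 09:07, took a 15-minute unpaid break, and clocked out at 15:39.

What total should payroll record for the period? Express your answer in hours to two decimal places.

16.17 hours

Mon: 05:08–10:44 = 5 h 36 min
Tue: 09:13–14:15 = 5 h 2 min; less 45 min break → 4 h 17 min
Wed: 09:07–15:39 = 6 h 32 min; less 15 min break → 6 h 17 min
Total: 5 h 36 min + 4 h 17 min + 6 h 17 min = 16 h 10 min.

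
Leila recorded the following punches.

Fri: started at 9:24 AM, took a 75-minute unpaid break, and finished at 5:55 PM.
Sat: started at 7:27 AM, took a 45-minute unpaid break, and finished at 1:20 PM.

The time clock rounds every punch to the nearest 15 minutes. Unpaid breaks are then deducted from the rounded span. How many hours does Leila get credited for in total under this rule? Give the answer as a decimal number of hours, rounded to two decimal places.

Fri: in 9:24 AM→9:30 AM, out 5:55 PM→6:00 PM; 8 h 30 min − 75 min = 7 h 15 min
Sat: in 7:27 AM→7:30 AM, out 1:20 PM→1:15 PM; 5 h 45 min − 45 min = 5 h 0 min
Total credited: 12 h 15 min.

12.25 hours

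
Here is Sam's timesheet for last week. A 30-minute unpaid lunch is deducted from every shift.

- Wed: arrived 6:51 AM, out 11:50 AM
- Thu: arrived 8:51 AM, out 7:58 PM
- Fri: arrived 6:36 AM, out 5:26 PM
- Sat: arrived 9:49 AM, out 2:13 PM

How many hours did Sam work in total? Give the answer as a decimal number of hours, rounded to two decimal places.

29.33 hours

Wed: 6:51 AM–11:50 AM = 4 h 59 min; less 30 min break → 4 h 29 min
Thu: 8:51 AM–7:58 PM = 11 h 7 min; less 30 min break → 10 h 37 min
Fri: 6:36 AM–5:26 PM = 10 h 50 min; less 30 min break → 10 h 20 min
Sat: 9:49 AM–2:13 PM = 4 h 24 min; less 30 min break → 3 h 54 min
Total: 4 h 29 min + 10 h 37 min + 10 h 20 min + 3 h 54 min = 29 h 20 min.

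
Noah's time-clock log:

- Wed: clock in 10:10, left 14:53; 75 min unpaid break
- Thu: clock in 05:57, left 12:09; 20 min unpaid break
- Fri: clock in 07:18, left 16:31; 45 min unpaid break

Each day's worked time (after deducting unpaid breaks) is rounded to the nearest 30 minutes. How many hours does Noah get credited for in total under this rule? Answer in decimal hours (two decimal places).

18.00 hours

Wed: 10:10–14:53 = 4 h 43 min − 75 min = 3 h 28 min → rounds to 3 h 30 min
Thu: 05:57–12:09 = 6 h 12 min − 20 min = 5 h 52 min → rounds to 6 h 0 min
Fri: 07:18–16:31 = 9 h 13 min − 45 min = 8 h 28 min → rounds to 8 h 30 min
Total credited: 18 h 0 min.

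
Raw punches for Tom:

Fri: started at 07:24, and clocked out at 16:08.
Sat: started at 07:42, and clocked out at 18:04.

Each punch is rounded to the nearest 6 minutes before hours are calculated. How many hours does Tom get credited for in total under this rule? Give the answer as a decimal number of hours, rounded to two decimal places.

19.10 hours

Fri: in 07:24→07:24, out 16:08→16:06; 8 h 42 min
Sat: in 07:42→07:42, out 18:04→18:06; 10 h 24 min
Total credited: 19 h 6 min.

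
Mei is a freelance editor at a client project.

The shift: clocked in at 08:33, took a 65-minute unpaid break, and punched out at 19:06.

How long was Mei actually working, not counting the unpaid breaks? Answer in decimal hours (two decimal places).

9.47 hours

The shift: 08:33–19:06 = 10 h 33 min; less 65 min break → 9 h 28 min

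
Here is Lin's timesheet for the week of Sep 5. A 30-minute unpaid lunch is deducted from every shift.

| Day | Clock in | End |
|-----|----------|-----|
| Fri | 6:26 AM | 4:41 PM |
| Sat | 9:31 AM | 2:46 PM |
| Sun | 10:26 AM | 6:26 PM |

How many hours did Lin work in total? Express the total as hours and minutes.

22 h 0 min

Fri: 6:26 AM–4:41 PM = 10 h 15 min; less 30 min break → 9 h 45 min
Sat: 9:31 AM–2:46 PM = 5 h 15 min; less 30 min break → 4 h 45 min
Sun: 10:26 AM–6:26 PM = 8 h 0 min; less 30 min break → 7 h 30 min
Total: 9 h 45 min + 4 h 45 min + 7 h 30 min = 22 h 0 min.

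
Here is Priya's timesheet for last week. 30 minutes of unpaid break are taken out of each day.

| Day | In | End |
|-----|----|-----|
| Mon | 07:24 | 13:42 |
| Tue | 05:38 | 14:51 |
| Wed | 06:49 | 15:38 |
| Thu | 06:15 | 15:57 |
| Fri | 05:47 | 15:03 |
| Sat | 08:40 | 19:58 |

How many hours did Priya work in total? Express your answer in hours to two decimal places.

51.60 hours

Mon: 07:24–13:42 = 6 h 18 min; less 30 min break → 5 h 48 min
Tue: 05:38–14:51 = 9 h 13 min; less 30 min break → 8 h 43 min
Wed: 06:49–15:38 = 8 h 49 min; less 30 min break → 8 h 19 min
Thu: 06:15–15:57 = 9 h 42 min; less 30 min break → 9 h 12 min
Fri: 05:47–15:03 = 9 h 16 min; less 30 min break → 8 h 46 min
Sat: 08:40–19:58 = 11 h 18 min; less 30 min break → 10 h 48 min
Total: 5 h 48 min + 8 h 43 min + 8 h 19 min + 9 h 12 min + 8 h 46 min + 10 h 48 min = 51 h 36 min.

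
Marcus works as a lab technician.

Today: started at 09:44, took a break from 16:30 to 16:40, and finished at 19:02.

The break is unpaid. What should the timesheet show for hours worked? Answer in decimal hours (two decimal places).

Today: 09:44–19:02 = 9 h 18 min; less 10 min break → 9 h 8 min

9.13 hours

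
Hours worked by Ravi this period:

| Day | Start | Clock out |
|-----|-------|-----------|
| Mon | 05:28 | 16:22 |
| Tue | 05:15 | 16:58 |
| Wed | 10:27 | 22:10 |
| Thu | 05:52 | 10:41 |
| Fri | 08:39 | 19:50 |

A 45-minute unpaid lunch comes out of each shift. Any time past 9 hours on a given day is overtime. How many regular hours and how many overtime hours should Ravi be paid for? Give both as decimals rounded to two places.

Mon: 05:28–16:22 = 10 h 54 min; less 45 min break → 10 h 9 min
Tue: 05:15–16:58 = 11 h 43 min; less 45 min break → 10 h 58 min
Wed: 10:27–22:10 = 11 h 43 min; less 45 min break → 10 h 58 min
Thu: 05:52–10:41 = 4 h 49 min; less 45 min break → 4 h 4 min
Fri: 08:39–19:50 = 11 h 11 min; less 45 min break → 10 h 26 min
Mon reg 9 h 0 min / OT 1 h 9 min; Tue reg 9 h 0 min / OT 1 h 58 min; Wed reg 9 h 0 min / OT 1 h 58 min; Thu reg 4 h 4 min / OT 0 h 0 min; Fri reg 9 h 0 min / OT 1 h 26 min.
Totals: regular 40 h 4 min, overtime 6 h 31 min.

Regular 40.07 hours, overtime 6.52 hours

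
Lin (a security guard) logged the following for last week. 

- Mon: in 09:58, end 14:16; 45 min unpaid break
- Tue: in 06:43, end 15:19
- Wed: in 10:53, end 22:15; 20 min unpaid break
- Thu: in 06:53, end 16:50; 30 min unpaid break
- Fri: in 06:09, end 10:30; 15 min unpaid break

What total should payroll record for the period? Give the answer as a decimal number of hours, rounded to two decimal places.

36.73 hours

Mon: 09:58–14:16 = 4 h 18 min; less 45 min break → 3 h 33 min
Tue: 06:43–15:19 = 8 h 36 min
Wed: 10:53–22:15 = 11 h 22 min; less 20 min break → 11 h 2 min
Thu: 06:53–16:50 = 9 h 57 min; less 30 min break → 9 h 27 min
Fri: 06:09–10:30 = 4 h 21 min; less 15 min break → 4 h 6 min
Total: 3 h 33 min + 8 h 36 min + 11 h 2 min + 9 h 27 min + 4 h 6 min = 36 h 44 min.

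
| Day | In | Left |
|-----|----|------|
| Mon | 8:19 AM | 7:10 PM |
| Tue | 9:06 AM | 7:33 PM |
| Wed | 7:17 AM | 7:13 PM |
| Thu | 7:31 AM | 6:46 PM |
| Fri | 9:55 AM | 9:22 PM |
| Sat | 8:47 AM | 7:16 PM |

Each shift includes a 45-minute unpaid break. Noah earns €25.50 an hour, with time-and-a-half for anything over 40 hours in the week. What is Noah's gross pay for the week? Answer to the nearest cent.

Mon: 8:19 AM–7:10 PM = 10 h 51 min; less 45 min break → 10 h 6 min
Tue: 9:06 AM–7:33 PM = 10 h 27 min; less 45 min break → 9 h 42 min
Wed: 7:17 AM–7:13 PM = 11 h 56 min; less 45 min break → 11 h 11 min
Thu: 7:31 AM–6:46 PM = 11 h 15 min; less 45 min break → 10 h 30 min
Fri: 9:55 AM–9:22 PM = 11 h 27 min; less 45 min break → 10 h 42 min
Sat: 8:47 AM–7:16 PM = 10 h 29 min; less 45 min break → 9 h 44 min
Total worked: 61 h 55 min = 3715 min.
Regular 40 h 0 min = 2400 min at €25.50/h; overtime 21 h 55 min = 1315 min at €38.25/h.
Pay = (2400 × €25.50 + 1315 × €38.25) ÷ 60 = €1858.31.

€1858.31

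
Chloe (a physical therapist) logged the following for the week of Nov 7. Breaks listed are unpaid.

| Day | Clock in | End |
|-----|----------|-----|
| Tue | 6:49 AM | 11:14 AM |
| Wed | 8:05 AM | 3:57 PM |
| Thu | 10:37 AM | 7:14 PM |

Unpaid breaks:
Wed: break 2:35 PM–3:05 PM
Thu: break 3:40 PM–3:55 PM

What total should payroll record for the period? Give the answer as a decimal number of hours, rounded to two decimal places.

Tue: 6:49 AM–11:14 AM = 4 h 25 min
Wed: 8:05 AM–3:57 PM = 7 h 52 min; less 30 min break → 7 h 22 min
Thu: 10:37 AM–7:14 PM = 8 h 37 min; less 15 min break → 8 h 22 min
Total: 4 h 25 min + 7 h 22 min + 8 h 22 min = 20 h 9 min.

20.15 hours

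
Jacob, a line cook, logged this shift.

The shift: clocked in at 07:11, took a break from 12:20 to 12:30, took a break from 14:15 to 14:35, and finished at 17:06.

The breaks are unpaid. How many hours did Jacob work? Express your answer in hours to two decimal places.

9.42 hours

The shift: 07:11–17:06 = 9 h 55 min; less 30 min break → 9 h 25 min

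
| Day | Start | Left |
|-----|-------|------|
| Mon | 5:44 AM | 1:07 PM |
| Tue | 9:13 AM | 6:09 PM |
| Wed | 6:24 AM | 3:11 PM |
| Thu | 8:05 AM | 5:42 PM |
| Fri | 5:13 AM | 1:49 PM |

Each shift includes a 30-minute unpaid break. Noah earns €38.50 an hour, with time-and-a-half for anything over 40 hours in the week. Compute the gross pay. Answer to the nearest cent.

Mon: 5:44 AM–1:07 PM = 7 h 23 min; less 30 min break → 6 h 53 min
Tue: 9:13 AM–6:09 PM = 8 h 56 min; less 30 min break → 8 h 26 min
Wed: 6:24 AM–3:11 PM = 8 h 47 min; less 30 min break → 8 h 17 min
Thu: 8:05 AM–5:42 PM = 9 h 37 min; less 30 min break → 9 h 7 min
Fri: 5:13 AM–1:49 PM = 8 h 36 min; less 30 min break → 8 h 6 min
Total worked: 40 h 49 min = 2449 min.
Regular 40 h 0 min = 2400 min at €38.50/h; overtime 0 h 49 min = 49 min at €57.75/h.
Pay = (2400 × €38.50 + 49 × €57.75) ÷ 60 = €1587.16.

€1587.16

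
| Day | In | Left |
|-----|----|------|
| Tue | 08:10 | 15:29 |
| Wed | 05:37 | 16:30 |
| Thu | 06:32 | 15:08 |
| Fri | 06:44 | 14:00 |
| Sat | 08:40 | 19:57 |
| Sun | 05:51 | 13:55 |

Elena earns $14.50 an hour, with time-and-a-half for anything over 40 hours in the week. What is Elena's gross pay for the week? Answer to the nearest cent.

Tue: 08:10–15:29 = 7 h 19 min
Wed: 05:37–16:30 = 10 h 53 min
Thu: 06:32–15:08 = 8 h 36 min
Fri: 06:44–14:00 = 7 h 16 min
Sat: 08:40–19:57 = 11 h 17 min
Sun: 05:51–13:55 = 8 h 4 min
Total worked: 53 h 25 min = 3205 min.
Regular 40 h 0 min = 2400 min at $14.50/h; overtime 13 h 25 min = 805 min at $21.75/h.
Pay = (2400 × $14.50 + 805 × $21.75) ÷ 60 = $871.81.

$871.81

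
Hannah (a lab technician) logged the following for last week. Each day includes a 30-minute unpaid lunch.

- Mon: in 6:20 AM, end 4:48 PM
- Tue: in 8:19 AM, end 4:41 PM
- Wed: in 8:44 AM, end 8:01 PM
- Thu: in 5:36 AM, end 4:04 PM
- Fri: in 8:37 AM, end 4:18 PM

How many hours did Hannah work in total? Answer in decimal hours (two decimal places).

45.77 hours

Mon: 6:20 AM–4:48 PM = 10 h 28 min; less 30 min break → 9 h 58 min
Tue: 8:19 AM–4:41 PM = 8 h 22 min; less 30 min break → 7 h 52 min
Wed: 8:44 AM–8:01 PM = 11 h 17 min; less 30 min break → 10 h 47 min
Thu: 5:36 AM–4:04 PM = 10 h 28 min; less 30 min break → 9 h 58 min
Fri: 8:37 AM–4:18 PM = 7 h 41 min; less 30 min break → 7 h 11 min
Total: 9 h 58 min + 7 h 52 min + 10 h 47 min + 9 h 58 min + 7 h 11 min = 45 h 46 min.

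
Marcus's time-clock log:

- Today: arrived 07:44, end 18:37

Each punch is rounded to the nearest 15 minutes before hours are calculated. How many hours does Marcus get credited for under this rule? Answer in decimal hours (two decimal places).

10.75 hours

Today: in 07:44→07:45, out 18:37→18:30; 10 h 45 min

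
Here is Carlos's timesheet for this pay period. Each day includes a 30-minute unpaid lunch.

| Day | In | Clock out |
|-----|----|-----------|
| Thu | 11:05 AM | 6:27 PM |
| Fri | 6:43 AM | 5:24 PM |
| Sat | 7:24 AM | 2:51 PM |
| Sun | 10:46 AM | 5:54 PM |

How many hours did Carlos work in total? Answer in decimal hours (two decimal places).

30.63 hours

Thu: 11:05 AM–6:27 PM = 7 h 22 min; less 30 min break → 6 h 52 min
Fri: 6:43 AM–5:24 PM = 10 h 41 min; less 30 min break → 10 h 11 min
Sat: 7:24 AM–2:51 PM = 7 h 27 min; less 30 min break → 6 h 57 min
Sun: 10:46 AM–5:54 PM = 7 h 8 min; less 30 min break → 6 h 38 min
Total: 6 h 52 min + 10 h 11 min + 6 h 57 min + 6 h 38 min = 30 h 38 min.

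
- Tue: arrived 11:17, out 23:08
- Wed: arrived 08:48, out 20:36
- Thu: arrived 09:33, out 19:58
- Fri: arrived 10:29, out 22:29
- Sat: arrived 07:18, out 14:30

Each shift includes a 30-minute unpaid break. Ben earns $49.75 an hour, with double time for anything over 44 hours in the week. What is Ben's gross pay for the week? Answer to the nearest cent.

Tue: 11:17–23:08 = 11 h 51 min; less 30 min break → 11 h 21 min
Wed: 08:48–20:36 = 11 h 48 min; less 30 min break → 11 h 18 min
Thu: 09:33–19:58 = 10 h 25 min; less 30 min break → 9 h 55 min
Fri: 10:29–22:29 = 12 h 0 min; less 30 min break → 11 h 30 min
Sat: 07:18–14:30 = 7 h 12 min; less 30 min break → 6 h 42 min
Total worked: 50 h 46 min = 3046 min.
Regular 44 h 0 min = 2640 min at $49.75/h; overtime 6 h 46 min = 406 min at $99.50/h.
Pay = (2640 × $49.75 + 406 × $99.50) ÷ 60 = $2862.28.

$2862.28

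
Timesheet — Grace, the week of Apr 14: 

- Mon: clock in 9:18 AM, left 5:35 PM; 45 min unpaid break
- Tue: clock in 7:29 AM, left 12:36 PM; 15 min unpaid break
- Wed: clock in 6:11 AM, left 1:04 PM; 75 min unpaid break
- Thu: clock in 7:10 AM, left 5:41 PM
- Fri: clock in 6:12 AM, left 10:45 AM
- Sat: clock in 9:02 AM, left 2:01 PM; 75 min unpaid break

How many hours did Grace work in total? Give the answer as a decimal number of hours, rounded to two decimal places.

36.83 hours

Mon: 9:18 AM–5:35 PM = 8 h 17 min; less 45 min break → 7 h 32 min
Tue: 7:29 AM–12:36 PM = 5 h 7 min; less 15 min break → 4 h 52 min
Wed: 6:11 AM–1:04 PM = 6 h 53 min; less 75 min break → 5 h 38 min
Thu: 7:10 AM–5:41 PM = 10 h 31 min
Fri: 6:12 AM–10:45 AM = 4 h 33 min
Sat: 9:02 AM–2:01 PM = 4 h 59 min; less 75 min break → 3 h 44 min
Total: 7 h 32 min + 4 h 52 min + 5 h 38 min + 10 h 31 min + 4 h 33 min + 3 h 44 min = 36 h 50 min.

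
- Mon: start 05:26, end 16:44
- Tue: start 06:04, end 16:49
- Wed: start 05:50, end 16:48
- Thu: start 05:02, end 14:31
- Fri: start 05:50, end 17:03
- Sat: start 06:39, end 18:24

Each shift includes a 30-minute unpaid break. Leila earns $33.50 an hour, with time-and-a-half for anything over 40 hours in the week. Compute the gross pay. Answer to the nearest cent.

$2468.95

Mon: 05:26–16:44 = 11 h 18 min; less 30 min break → 10 h 48 min
Tue: 06:04–16:49 = 10 h 45 min; less 30 min break → 10 h 15 min
Wed: 05:50–16:48 = 10 h 58 min; less 30 min break → 10 h 28 min
Thu: 05:02–14:31 = 9 h 29 min; less 30 min break → 8 h 59 min
Fri: 05:50–17:03 = 11 h 13 min; less 30 min break → 10 h 43 min
Sat: 06:39–18:24 = 11 h 45 min; less 30 min break → 11 h 15 min
Total worked: 62 h 28 min = 3748 min.
Regular 40 h 0 min = 2400 min at $33.50/h; overtime 22 h 28 min = 1348 min at $50.25/h.
Pay = (2400 × $33.50 + 1348 × $50.25) ÷ 60 = $2468.95.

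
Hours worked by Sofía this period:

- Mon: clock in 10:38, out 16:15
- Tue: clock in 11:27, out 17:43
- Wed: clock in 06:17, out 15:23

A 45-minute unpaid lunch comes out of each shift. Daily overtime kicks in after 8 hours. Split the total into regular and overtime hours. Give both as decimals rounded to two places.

Mon: 10:38–16:15 = 5 h 37 min; less 45 min break → 4 h 52 min
Tue: 11:27–17:43 = 6 h 16 min; less 45 min break → 5 h 31 min
Wed: 06:17–15:23 = 9 h 6 min; less 45 min break → 8 h 21 min
Mon reg 4 h 52 min / OT 0 h 0 min; Tue reg 5 h 31 min / OT 0 h 0 min; Wed reg 8 h 0 min / OT 0 h 21 min.
Totals: regular 18 h 23 min, overtime 0 h 21 min.

Regular 18.38 hours, overtime 0.35 hours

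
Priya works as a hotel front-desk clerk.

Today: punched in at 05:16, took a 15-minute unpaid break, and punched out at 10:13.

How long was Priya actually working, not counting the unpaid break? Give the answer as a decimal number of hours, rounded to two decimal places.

4.70 hours

Today: 05:16–10:13 = 4 h 57 min; less 15 min break → 4 h 42 min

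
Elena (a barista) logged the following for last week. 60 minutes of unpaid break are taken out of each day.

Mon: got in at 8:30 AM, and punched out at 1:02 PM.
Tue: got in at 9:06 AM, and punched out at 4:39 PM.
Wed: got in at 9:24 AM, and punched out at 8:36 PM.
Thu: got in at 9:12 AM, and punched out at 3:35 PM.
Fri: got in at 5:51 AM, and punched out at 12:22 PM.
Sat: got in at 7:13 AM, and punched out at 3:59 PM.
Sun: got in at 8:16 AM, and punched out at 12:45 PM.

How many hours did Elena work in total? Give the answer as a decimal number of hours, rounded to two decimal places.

Mon: 8:30 AM–1:02 PM = 4 h 32 min; less 60 min break → 3 h 32 min
Tue: 9:06 AM–4:39 PM = 7 h 33 min; less 60 min break → 6 h 33 min
Wed: 9:24 AM–8:36 PM = 11 h 12 min; less 60 min break → 10 h 12 min
Thu: 9:12 AM–3:35 PM = 6 h 23 min; less 60 min break → 5 h 23 min
Fri: 5:51 AM–12:22 PM = 6 h 31 min; less 60 min break → 5 h 31 min
Sat: 7:13 AM–3:59 PM = 8 h 46 min; less 60 min break → 7 h 46 min
Sun: 8:16 AM–12:45 PM = 4 h 29 min; less 60 min break → 3 h 29 min
Total: 3 h 32 min + 6 h 33 min + 10 h 12 min + 5 h 23 min + 5 h 31 min + 7 h 46 min + 3 h 29 min = 42 h 26 min.

42.43 hours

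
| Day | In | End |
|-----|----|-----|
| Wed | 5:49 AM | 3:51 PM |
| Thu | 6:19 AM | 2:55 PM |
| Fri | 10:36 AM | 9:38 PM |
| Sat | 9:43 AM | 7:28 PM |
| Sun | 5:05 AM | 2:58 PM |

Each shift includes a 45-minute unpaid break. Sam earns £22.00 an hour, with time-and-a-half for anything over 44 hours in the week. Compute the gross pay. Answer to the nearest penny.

£1019.15

Wed: 5:49 AM–3:51 PM = 10 h 2 min; less 45 min break → 9 h 17 min
Thu: 6:19 AM–2:55 PM = 8 h 36 min; less 45 min break → 7 h 51 min
Fri: 10:36 AM–9:38 PM = 11 h 2 min; less 45 min break → 10 h 17 min
Sat: 9:43 AM–7:28 PM = 9 h 45 min; less 45 min break → 9 h 0 min
Sun: 5:05 AM–2:58 PM = 9 h 53 min; less 45 min break → 9 h 8 min
Total worked: 45 h 33 min = 2733 min.
Regular 44 h 0 min = 2640 min at £22.00/h; overtime 1 h 33 min = 93 min at £33.00/h.
Pay = (2640 × £22.00 + 93 × £33.00) ÷ 60 = £1019.15.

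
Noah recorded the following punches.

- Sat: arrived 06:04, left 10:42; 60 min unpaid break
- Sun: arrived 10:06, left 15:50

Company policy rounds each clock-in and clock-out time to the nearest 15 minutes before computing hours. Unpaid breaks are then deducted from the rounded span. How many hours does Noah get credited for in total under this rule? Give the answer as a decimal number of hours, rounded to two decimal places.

9.50 hours

Sat: in 06:04→06:00, out 10:42→10:45; 4 h 45 min − 60 min = 3 h 45 min
Sun: in 10:06→10:00, out 15:50→15:45; 5 h 45 min
Total credited: 9 h 30 min.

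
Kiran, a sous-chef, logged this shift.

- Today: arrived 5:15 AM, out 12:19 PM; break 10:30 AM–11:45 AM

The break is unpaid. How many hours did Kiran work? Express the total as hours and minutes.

5 h 49 min

Today: 5:15 AM–12:19 PM = 7 h 4 min; less 75 min break → 5 h 49 min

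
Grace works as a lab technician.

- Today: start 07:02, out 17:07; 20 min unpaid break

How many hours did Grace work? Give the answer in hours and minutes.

9 h 45 min

Today: 07:02–17:07 = 10 h 5 min; less 20 min break → 9 h 45 min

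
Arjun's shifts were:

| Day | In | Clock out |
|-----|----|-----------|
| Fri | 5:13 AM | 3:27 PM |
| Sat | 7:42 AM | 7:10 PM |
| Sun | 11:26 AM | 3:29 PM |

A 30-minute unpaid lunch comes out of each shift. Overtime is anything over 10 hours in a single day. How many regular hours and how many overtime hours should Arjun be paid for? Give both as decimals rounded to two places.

Fri: 5:13 AM–3:27 PM = 10 h 14 min; less 30 min break → 9 h 44 min
Sat: 7:42 AM–7:10 PM = 11 h 28 min; less 30 min break → 10 h 58 min
Sun: 11:26 AM–3:29 PM = 4 h 3 min; less 30 min break → 3 h 33 min
Fri reg 9 h 44 min / OT 0 h 0 min; Sat reg 10 h 0 min / OT 0 h 58 min; Sun reg 3 h 33 min / OT 0 h 0 min.
Totals: regular 23 h 17 min, overtime 0 h 58 min.

Regular 23.28 hours, overtime 0.97 hours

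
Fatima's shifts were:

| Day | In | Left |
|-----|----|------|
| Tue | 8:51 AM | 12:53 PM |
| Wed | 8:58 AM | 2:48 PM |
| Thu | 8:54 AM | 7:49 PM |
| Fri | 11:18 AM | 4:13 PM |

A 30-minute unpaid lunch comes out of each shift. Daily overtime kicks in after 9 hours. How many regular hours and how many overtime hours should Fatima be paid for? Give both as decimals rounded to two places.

Tue: 8:51 AM–12:53 PM = 4 h 2 min; less 30 min break → 3 h 32 min
Wed: 8:58 AM–2:48 PM = 5 h 50 min; less 30 min break → 5 h 20 min
Thu: 8:54 AM–7:49 PM = 10 h 55 min; less 30 min break → 10 h 25 min
Fri: 11:18 AM–4:13 PM = 4 h 55 min; less 30 min break → 4 h 25 min
Tue reg 3 h 32 min / OT 0 h 0 min; Wed reg 5 h 20 min / OT 0 h 0 min; Thu reg 9 h 0 min / OT 1 h 25 min; Fri reg 4 h 25 min / OT 0 h 0 min.
Totals: regular 22 h 17 min, overtime 1 h 25 min.

Regular 22.28 hours, overtime 1.42 hours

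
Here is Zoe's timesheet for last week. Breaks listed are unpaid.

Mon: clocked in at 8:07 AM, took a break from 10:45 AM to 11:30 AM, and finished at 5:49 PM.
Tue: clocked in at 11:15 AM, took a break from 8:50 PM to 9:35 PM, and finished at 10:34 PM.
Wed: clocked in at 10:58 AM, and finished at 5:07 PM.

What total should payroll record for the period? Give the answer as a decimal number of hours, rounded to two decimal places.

25.67 hours

Mon: 8:07 AM–5:49 PM = 9 h 42 min; less 45 min break → 8 h 57 min
Tue: 11:15 AM–10:34 PM = 11 h 19 min; less 45 min break → 10 h 34 min
Wed: 10:58 AM–5:07 PM = 6 h 9 min
Total: 8 h 57 min + 10 h 34 min + 6 h 9 min = 25 h 40 min.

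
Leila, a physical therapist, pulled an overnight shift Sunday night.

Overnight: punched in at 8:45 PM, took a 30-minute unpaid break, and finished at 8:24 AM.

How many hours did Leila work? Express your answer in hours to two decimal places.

11.15 hours

Overnight: 8:45 PM → midnight = 3 h 15 min; midnight → 8:24 AM = 8 h 24 min; span 11 h 39 min; less 30 min break → 11 h 9 min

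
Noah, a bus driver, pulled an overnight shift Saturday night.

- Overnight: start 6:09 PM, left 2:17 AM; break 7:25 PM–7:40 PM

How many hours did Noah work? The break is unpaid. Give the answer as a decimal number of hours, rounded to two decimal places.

7.88 hours

Overnight: 6:09 PM → midnight = 5 h 51 min; midnight → 2:17 AM = 2 h 17 min; span 8 h 8 min; less 15 min break → 7 h 53 min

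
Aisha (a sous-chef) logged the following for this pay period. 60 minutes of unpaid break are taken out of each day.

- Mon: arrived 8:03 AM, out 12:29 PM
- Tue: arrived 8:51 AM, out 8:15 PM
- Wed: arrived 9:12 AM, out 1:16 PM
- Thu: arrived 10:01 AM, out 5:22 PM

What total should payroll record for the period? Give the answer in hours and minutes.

Mon: 8:03 AM–12:29 PM = 4 h 26 min; less 60 min break → 3 h 26 min
Tue: 8:51 AM–8:15 PM = 11 h 24 min; less 60 min break → 10 h 24 min
Wed: 9:12 AM–1:16 PM = 4 h 4 min; less 60 min break → 3 h 4 min
Thu: 10:01 AM–5:22 PM = 7 h 21 min; less 60 min break → 6 h 21 min
Total: 3 h 26 min + 10 h 24 min + 3 h 4 min + 6 h 21 min = 23 h 15 min.

23 h 15 min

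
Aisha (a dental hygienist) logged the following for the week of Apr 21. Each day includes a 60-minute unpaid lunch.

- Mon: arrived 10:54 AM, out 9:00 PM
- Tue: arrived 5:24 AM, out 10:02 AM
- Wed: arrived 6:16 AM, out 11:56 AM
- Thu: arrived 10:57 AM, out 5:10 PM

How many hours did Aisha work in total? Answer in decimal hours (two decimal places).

Mon: 10:54 AM–9:00 PM = 10 h 6 min; less 60 min break → 9 h 6 min
Tue: 5:24 AM–10:02 AM = 4 h 38 min; less 60 min break → 3 h 38 min
Wed: 6:16 AM–11:56 AM = 5 h 40 min; less 60 min break → 4 h 40 min
Thu: 10:57 AM–5:10 PM = 6 h 13 min; less 60 min break → 5 h 13 min
Total: 9 h 6 min + 3 h 38 min + 4 h 40 min + 5 h 13 min = 22 h 37 min.

22.62 hours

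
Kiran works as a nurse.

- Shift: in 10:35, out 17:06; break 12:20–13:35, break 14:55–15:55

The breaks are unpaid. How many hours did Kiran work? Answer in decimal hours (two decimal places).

4.27 hours

Shift: 10:35–17:06 = 6 h 31 min; less 135 min break → 4 h 16 min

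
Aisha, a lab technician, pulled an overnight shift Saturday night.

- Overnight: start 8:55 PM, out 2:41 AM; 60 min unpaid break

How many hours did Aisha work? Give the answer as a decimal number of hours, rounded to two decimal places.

Overnight: 8:55 PM → midnight = 3 h 5 min; midnight → 2:41 AM = 2 h 41 min; span 5 h 46 min; less 60 min break → 4 h 46 min

4.77 hours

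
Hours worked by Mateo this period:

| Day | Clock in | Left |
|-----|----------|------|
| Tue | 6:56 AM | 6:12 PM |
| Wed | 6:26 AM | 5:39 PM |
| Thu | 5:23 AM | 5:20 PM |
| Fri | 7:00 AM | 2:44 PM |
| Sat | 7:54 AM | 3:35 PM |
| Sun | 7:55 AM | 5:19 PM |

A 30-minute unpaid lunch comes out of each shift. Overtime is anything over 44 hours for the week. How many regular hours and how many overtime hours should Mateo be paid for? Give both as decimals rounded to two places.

Tue: 6:56 AM–6:12 PM = 11 h 16 min; less 30 min break → 10 h 46 min
Wed: 6:26 AM–5:39 PM = 11 h 13 min; less 30 min break → 10 h 43 min
Thu: 5:23 AM–5:20 PM = 11 h 57 min; less 30 min break → 11 h 27 min
Fri: 7:00 AM–2:44 PM = 7 h 44 min; less 30 min break → 7 h 14 min
Sat: 7:54 AM–3:35 PM = 7 h 41 min; less 30 min break → 7 h 11 min
Sun: 7:55 AM–5:19 PM = 9 h 24 min; less 30 min break → 8 h 54 min
Total worked: 56 h 15 min = 56.25 h.
Threshold 44 h → overtime 12 h 15 min, regular 44 h 0 min.

Regular 44.00 hours, overtime 12.25 hours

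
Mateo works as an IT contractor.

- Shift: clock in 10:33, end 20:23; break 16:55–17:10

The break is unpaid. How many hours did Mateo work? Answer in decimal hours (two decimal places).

9.58 hours

Shift: 10:33–20:23 = 9 h 50 min; less 15 min break → 9 h 35 min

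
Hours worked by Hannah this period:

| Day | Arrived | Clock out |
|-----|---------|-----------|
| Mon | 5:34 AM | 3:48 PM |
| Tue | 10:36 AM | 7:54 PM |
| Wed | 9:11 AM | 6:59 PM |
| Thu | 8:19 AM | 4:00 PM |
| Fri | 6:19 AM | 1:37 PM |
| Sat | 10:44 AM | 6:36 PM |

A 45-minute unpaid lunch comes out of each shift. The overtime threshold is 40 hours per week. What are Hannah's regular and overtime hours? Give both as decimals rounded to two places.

Regular 40.00 hours, overtime 7.68 hours

Mon: 5:34 AM–3:48 PM = 10 h 14 min; less 45 min break → 9 h 29 min
Tue: 10:36 AM–7:54 PM = 9 h 18 min; less 45 min break → 8 h 33 min
Wed: 9:11 AM–6:59 PM = 9 h 48 min; less 45 min break → 9 h 3 min
Thu: 8:19 AM–4:00 PM = 7 h 41 min; less 45 min break → 6 h 56 min
Fri: 6:19 AM–1:37 PM = 7 h 18 min; less 45 min break → 6 h 33 min
Sat: 10:44 AM–6:36 PM = 7 h 52 min; less 45 min break → 7 h 7 min
Total worked: 47 h 41 min = 47.68 h.
Threshold 40 h → overtime 7 h 41 min, regular 40 h 0 min.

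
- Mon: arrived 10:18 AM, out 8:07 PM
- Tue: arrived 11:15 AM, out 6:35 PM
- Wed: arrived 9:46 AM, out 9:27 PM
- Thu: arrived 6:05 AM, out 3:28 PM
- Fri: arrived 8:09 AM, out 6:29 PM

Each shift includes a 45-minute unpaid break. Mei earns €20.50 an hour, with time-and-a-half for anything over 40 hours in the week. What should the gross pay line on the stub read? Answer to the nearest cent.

Mon: 10:18 AM–8:07 PM = 9 h 49 min; less 45 min break → 9 h 4 min
Tue: 11:15 AM–6:35 PM = 7 h 20 min; less 45 min break → 6 h 35 min
Wed: 9:46 AM–9:27 PM = 11 h 41 min; less 45 min break → 10 h 56 min
Thu: 6:05 AM–3:28 PM = 9 h 23 min; less 45 min break → 8 h 38 min
Fri: 8:09 AM–6:29 PM = 10 h 20 min; less 45 min break → 9 h 35 min
Total worked: 44 h 48 min = 2688 min.
Regular 40 h 0 min = 2400 min at €20.50/h; overtime 4 h 48 min = 288 min at €30.75/h.
Pay = (2400 × €20.50 + 288 × €30.75) ÷ 60 = €967.60.

€967.60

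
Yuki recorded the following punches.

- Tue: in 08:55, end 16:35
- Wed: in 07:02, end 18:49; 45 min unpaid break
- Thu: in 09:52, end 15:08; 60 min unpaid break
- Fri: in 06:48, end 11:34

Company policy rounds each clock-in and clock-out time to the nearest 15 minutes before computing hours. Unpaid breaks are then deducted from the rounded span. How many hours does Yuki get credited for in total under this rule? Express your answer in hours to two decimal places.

27.75 hours

Tue: in 08:55→09:00, out 16:35→16:30; 7 h 30 min
Wed: in 07:02→07:00, out 18:49→18:45; 11 h 45 min − 45 min = 11 h 0 min
Thu: in 09:52→09:45, out 15:08→15:15; 5 h 30 min − 60 min = 4 h 30 min
Fri: in 06:48→06:45, out 11:34→11:30; 4 h 45 min
Total credited: 27 h 45 min.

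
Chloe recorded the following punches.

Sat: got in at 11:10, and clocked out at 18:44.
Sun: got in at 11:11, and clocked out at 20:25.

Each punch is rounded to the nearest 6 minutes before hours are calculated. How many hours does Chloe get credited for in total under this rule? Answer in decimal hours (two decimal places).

16.70 hours

Sat: in 11:10→11:12, out 18:44→18:42; 7 h 30 min
Sun: in 11:11→11:12, out 20:25→20:24; 9 h 12 min
Total credited: 16 h 42 min.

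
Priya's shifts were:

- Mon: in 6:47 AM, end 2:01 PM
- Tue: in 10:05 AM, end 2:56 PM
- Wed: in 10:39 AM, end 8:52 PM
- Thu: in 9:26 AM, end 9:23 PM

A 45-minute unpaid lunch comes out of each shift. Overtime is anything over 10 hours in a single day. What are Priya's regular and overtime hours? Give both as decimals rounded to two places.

Regular 30.05 hours, overtime 1.20 hours

Mon: 6:47 AM–2:01 PM = 7 h 14 min; less 45 min break → 6 h 29 min
Tue: 10:05 AM–2:56 PM = 4 h 51 min; less 45 min break → 4 h 6 min
Wed: 10:39 AM–8:52 PM = 10 h 13 min; less 45 min break → 9 h 28 min
Thu: 9:26 AM–9:23 PM = 11 h 57 min; less 45 min break → 11 h 12 min
Mon reg 6 h 29 min / OT 0 h 0 min; Tue reg 4 h 6 min / OT 0 h 0 min; Wed reg 9 h 28 min / OT 0 h 0 min; Thu reg 10 h 0 min / OT 1 h 12 min.
Totals: regular 30 h 3 min, overtime 1 h 12 min.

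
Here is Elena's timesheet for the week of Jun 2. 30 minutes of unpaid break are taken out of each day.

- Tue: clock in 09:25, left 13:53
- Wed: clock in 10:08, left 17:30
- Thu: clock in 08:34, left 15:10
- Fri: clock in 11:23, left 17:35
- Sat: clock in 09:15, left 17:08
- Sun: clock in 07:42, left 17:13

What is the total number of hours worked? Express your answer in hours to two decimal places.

Tue: 09:25–13:53 = 4 h 28 min; less 30 min break → 3 h 58 min
Wed: 10:08–17:30 = 7 h 22 min; less 30 min break → 6 h 52 min
Thu: 08:34–15:10 = 6 h 36 min; less 30 min break → 6 h 6 min
Fri: 11:23–17:35 = 6 h 12 min; less 30 min break → 5 h 42 min
Sat: 09:15–17:08 = 7 h 53 min; less 30 min break → 7 h 23 min
Sun: 07:42–17:13 = 9 h 31 min; less 30 min break → 9 h 1 min
Total: 3 h 58 min + 6 h 52 min + 6 h 6 min + 5 h 42 min + 7 h 23 min + 9 h 1 min = 39 h 2 min.

39.03 hours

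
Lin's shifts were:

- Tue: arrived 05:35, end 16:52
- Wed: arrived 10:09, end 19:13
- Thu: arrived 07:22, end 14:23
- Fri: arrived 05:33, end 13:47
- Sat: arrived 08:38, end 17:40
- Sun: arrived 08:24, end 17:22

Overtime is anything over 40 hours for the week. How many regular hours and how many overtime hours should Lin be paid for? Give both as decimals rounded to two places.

Tue: 05:35–16:52 = 11 h 17 min
Wed: 10:09–19:13 = 9 h 4 min
Thu: 07:22–14:23 = 7 h 1 min
Fri: 05:33–13:47 = 8 h 14 min
Sat: 08:38–17:40 = 9 h 2 min
Sun: 08:24–17:22 = 8 h 58 min
Total worked: 53 h 36 min = 53.60 h.
Threshold 40 h → overtime 13 h 36 min, regular 40 h 0 min.

Regular 40.00 hours, overtime 13.60 hours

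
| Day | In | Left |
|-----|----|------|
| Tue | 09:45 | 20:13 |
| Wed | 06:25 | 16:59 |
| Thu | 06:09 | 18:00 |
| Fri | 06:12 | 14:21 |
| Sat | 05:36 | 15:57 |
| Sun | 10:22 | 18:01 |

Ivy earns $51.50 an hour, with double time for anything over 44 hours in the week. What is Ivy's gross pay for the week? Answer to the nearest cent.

$3814.43

Tue: 09:45–20:13 = 10 h 28 min
Wed: 06:25–16:59 = 10 h 34 min
Thu: 06:09–18:00 = 11 h 51 min
Fri: 06:12–14:21 = 8 h 9 min
Sat: 05:36–15:57 = 10 h 21 min
Sun: 10:22–18:01 = 7 h 39 min
Total worked: 59 h 2 min = 3542 min.
Regular 44 h 0 min = 2640 min at $51.50/h; overtime 15 h 2 min = 902 min at $103.00/h.
Pay = (2640 × $51.50 + 902 × $103.00) ÷ 60 = $3814.43.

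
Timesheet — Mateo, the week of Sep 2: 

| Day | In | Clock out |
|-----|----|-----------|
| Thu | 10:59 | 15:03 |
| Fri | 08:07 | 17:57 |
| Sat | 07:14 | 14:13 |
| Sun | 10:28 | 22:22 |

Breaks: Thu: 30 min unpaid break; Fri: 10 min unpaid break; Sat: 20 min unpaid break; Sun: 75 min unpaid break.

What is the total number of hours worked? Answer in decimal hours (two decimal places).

Thu: 10:59–15:03 = 4 h 4 min; less 30 min break → 3 h 34 min
Fri: 08:07–17:57 = 9 h 50 min; less 10 min break → 9 h 40 min
Sat: 07:14–14:13 = 6 h 59 min; less 20 min break → 6 h 39 min
Sun: 10:28–22:22 = 11 h 54 min; less 75 min break → 10 h 39 min
Total: 3 h 34 min + 9 h 40 min + 6 h 39 min + 10 h 39 min = 30 h 32 min.

30.53 hours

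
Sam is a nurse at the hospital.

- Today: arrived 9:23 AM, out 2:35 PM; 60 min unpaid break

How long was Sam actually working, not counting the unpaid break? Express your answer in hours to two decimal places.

4.20 hours

Today: 9:23 AM–2:35 PM = 5 h 12 min; less 60 min break → 4 h 12 min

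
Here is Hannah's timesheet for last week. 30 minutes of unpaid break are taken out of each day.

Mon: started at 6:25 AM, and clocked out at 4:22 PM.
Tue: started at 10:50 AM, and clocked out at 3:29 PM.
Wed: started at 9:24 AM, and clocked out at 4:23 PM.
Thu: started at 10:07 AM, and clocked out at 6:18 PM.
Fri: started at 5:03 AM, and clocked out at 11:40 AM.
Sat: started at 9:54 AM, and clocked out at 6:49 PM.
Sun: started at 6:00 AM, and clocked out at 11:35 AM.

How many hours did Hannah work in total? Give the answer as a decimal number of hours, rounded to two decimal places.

47.38 hours

Mon: 6:25 AM–4:22 PM = 9 h 57 min; less 30 min break → 9 h 27 min
Tue: 10:50 AM–3:29 PM = 4 h 39 min; less 30 min break → 4 h 9 min
Wed: 9:24 AM–4:23 PM = 6 h 59 min; less 30 min break → 6 h 29 min
Thu: 10:07 AM–6:18 PM = 8 h 11 min; less 30 min break → 7 h 41 min
Fri: 5:03 AM–11:40 AM = 6 h 37 min; less 30 min break → 6 h 7 min
Sat: 9:54 AM–6:49 PM = 8 h 55 min; less 30 min break → 8 h 25 min
Sun: 6:00 AM–11:35 AM = 5 h 35 min; less 30 min break → 5 h 5 min
Total: 9 h 27 min + 4 h 9 min + 6 h 29 min + 7 h 41 min + 6 h 7 min + 8 h 25 min + 5 h 5 min = 47 h 23 min.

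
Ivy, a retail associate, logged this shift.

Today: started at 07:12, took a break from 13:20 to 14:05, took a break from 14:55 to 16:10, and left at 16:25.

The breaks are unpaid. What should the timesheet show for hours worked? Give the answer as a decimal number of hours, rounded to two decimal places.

Today: 07:12–16:25 = 9 h 13 min; less 120 min break → 7 h 13 min

7.22 hours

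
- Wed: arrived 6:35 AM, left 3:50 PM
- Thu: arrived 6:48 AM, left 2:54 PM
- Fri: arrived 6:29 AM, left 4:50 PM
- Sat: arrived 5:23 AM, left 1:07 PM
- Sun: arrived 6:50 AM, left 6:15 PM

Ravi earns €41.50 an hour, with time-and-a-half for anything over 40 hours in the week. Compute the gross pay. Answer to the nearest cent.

€2086.41

Wed: 6:35 AM–3:50 PM = 9 h 15 min
Thu: 6:48 AM–2:54 PM = 8 h 6 min
Fri: 6:29 AM–4:50 PM = 10 h 21 min
Sat: 5:23 AM–1:07 PM = 7 h 44 min
Sun: 6:50 AM–6:15 PM = 11 h 25 min
Total worked: 46 h 51 min = 2811 min.
Regular 40 h 0 min = 2400 min at €41.50/h; overtime 6 h 51 min = 411 min at €62.25/h.
Pay = (2400 × €41.50 + 411 × €62.25) ÷ 60 = €2086.41.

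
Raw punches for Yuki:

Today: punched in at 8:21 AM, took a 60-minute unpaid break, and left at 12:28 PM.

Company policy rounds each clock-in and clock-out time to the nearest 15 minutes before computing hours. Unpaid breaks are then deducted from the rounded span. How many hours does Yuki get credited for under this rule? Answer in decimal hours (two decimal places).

Today: in 8:21 AM→8:15 AM, out 12:28 PM→12:30 PM; 4 h 15 min − 60 min = 3 h 15 min

3.25 hours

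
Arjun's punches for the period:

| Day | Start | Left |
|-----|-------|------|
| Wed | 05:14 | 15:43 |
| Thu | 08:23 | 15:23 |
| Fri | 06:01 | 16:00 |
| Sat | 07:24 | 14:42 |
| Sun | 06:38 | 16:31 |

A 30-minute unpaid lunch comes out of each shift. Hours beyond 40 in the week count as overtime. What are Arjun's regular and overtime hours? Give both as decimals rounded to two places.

Regular 40.00 hours, overtime 2.15 hours

Wed: 05:14–15:43 = 10 h 29 min; less 30 min break → 9 h 59 min
Thu: 08:23–15:23 = 7 h 0 min; less 30 min break → 6 h 30 min
Fri: 06:01–16:00 = 9 h 59 min; less 30 min break → 9 h 29 min
Sat: 07:24–14:42 = 7 h 18 min; less 30 min break → 6 h 48 min
Sun: 06:38–16:31 = 9 h 53 min; less 30 min break → 9 h 23 min
Total worked: 42 h 9 min = 42.15 h.
Threshold 40 h → overtime 2 h 9 min, regular 40 h 0 min.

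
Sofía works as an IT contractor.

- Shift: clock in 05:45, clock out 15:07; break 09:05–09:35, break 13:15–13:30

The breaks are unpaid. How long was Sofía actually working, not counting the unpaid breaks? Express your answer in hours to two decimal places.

Shift: 05:45–15:07 = 9 h 22 min; less 45 min break → 8 h 37 min

8.62 hours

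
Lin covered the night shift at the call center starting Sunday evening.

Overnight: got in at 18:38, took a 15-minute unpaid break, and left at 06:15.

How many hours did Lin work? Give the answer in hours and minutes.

Overnight: 18:38 → midnight = 5 h 22 min; midnight → 06:15 = 6 h 15 min; span 11 h 37 min; less 15 min break → 11 h 22 min

11 h 22 min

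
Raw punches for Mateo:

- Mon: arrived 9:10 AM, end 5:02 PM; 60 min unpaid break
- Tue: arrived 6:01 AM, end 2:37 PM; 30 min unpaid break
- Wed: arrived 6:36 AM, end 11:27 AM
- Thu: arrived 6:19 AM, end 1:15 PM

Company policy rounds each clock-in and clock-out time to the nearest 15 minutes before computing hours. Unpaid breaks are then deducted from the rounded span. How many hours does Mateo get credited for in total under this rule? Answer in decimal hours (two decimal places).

Mon: in 9:10 AM→9:15 AM, out 5:02 PM→5:00 PM; 7 h 45 min − 60 min = 6 h 45 min
Tue: in 6:01 AM→6:00 AM, out 2:37 PM→2:30 PM; 8 h 30 min − 30 min = 8 h 0 min
Wed: in 6:36 AM→6:30 AM, out 11:27 AM→11:30 AM; 5 h 0 min
Thu: in 6:19 AM→6:15 AM, out 1:15 PM→1:15 PM; 7 h 0 min
Total credited: 26 h 45 min.

26.75 hours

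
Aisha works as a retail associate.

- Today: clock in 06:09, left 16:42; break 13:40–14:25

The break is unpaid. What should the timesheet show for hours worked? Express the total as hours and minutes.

Today: 06:09–16:42 = 10 h 33 min; less 45 min break → 9 h 48 min

9 h 48 min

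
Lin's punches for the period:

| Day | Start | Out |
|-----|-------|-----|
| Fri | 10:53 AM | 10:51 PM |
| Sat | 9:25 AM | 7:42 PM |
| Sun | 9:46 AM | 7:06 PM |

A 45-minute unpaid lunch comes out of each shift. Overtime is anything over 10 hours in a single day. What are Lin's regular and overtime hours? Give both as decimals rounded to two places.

Regular 28.12 hours, overtime 1.22 hours

Fri: 10:53 AM–10:51 PM = 11 h 58 min; less 45 min break → 11 h 13 min
Sat: 9:25 AM–7:42 PM = 10 h 17 min; less 45 min break → 9 h 32 min
Sun: 9:46 AM–7:06 PM = 9 h 20 min; less 45 min break → 8 h 35 min
Fri reg 10 h 0 min / OT 1 h 13 min; Sat reg 9 h 32 min / OT 0 h 0 min; Sun reg 8 h 35 min / OT 0 h 0 min.
Totals: regular 28 h 7 min, overtime 1 h 13 min.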